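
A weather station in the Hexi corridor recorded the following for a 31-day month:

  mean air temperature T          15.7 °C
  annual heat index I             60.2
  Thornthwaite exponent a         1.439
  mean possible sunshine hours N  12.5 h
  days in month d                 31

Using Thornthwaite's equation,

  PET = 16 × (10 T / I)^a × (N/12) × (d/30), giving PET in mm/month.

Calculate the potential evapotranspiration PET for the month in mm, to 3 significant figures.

10T/I = 10 × 15.7 / 60.2 = 2.6080
(10T/I)^a = 2.6080^1.439 = 3.9725
Uncorrected PET = 16 × 3.9725 = 63.560 mm
Correction = (N/12)(d/30) = (12.5/12)(31/30) = 1.0764
PET = 63.560 × 1.0764 = 68.416 mm/month

68.4 mm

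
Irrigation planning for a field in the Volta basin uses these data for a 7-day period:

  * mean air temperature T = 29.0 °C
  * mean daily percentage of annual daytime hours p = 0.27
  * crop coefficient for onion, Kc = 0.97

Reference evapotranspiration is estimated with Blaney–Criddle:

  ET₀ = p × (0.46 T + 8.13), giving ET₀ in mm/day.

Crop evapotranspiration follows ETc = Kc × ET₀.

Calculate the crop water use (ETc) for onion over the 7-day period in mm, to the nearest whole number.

ET₀ = 0.27 × (0.46 × 29.0 + 8.13) = 0.27 × 21.470 = 5.7969 mm/d
ETc = Kc × ET₀ = 0.97 × 5.7969 = 5.6230 mm/d
Over 7 days: 5.6230 × 7 = 39.361 mm

39 mm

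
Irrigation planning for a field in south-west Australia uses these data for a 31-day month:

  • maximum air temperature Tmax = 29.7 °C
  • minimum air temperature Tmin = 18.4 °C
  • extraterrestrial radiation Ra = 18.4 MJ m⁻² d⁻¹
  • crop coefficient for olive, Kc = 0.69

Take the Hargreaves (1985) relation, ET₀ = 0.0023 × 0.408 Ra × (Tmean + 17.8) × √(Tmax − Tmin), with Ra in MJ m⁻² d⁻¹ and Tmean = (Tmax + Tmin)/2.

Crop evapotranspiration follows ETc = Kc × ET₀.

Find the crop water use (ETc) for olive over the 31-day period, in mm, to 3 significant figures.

52.0 mm

Tmean = (29.7 + 18.4)/2 = 24.05 °C
0.408 Ra = 0.408 × 18.4 = 7.5072 mm/d equivalent
ET₀ = 0.0023 × 7.5072 × (24.05 + 17.8) × √11.3 = 0.0023 × 7.5072 × 41.85 × 3.3615 = 2.4290 mm/d
ETc = Kc × ET₀ = 0.69 × 2.4290 = 1.6760 mm/d
Over 31 days: 1.6760 × 31 = 51.956 mm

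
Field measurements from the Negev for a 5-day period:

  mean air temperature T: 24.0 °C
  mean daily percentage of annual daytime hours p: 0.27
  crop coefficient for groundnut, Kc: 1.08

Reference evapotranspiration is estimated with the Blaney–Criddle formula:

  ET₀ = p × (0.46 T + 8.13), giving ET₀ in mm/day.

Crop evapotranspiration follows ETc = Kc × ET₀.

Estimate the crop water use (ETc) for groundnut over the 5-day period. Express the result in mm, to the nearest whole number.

28 mm

ET₀ = 0.27 × (0.46 × 24.0 + 8.13) = 0.27 × 19.170 = 5.1759 mm/d
ETc = Kc × ET₀ = 1.08 × 5.1759 = 5.5900 mm/d
Over 5 days: 5.5900 × 5 = 27.950 mm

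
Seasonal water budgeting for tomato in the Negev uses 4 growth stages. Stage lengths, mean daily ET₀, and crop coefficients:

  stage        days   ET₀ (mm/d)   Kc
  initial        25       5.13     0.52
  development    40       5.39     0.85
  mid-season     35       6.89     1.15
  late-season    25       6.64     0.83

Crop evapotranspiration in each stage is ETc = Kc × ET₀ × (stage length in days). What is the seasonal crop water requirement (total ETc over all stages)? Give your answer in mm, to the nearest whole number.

665 mm

initial: 0.52 × 5.13 × 25 = 66.69 mm
development: 0.85 × 5.39 × 40 = 183.26 mm
mid-season: 1.15 × 6.89 × 35 = 277.32 mm
late-season: 0.83 × 6.64 × 25 = 137.78 mm
Seasonal total = 665.05 mm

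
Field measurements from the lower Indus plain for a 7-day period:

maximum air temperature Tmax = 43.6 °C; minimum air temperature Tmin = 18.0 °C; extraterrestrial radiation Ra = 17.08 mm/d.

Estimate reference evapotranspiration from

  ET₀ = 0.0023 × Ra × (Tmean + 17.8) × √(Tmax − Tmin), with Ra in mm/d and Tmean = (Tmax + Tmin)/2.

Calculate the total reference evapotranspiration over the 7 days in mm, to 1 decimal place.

67.6 mm

Tmean = (43.6 + 18.0)/2 = 30.80 °C
ET₀ = 0.0023 × 17.08 × (30.80 + 17.8) × √25.6 = 0.0023 × 17.08 × 48.60 × 5.0596 = 9.6598 mm/d
Over 7 days: 9.6598 × 7 = 67.619 mm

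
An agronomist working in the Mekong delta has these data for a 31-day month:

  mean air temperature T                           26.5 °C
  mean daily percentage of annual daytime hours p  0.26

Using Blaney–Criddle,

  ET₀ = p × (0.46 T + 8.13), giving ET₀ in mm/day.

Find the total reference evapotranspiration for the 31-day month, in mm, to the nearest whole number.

ET₀ = 0.26 × (0.46 × 26.5 + 8.13) = 0.26 × 20.320 = 5.2832 mm/d
Monthly total = 5.2832 × 31 = 163.779 mm

164 mm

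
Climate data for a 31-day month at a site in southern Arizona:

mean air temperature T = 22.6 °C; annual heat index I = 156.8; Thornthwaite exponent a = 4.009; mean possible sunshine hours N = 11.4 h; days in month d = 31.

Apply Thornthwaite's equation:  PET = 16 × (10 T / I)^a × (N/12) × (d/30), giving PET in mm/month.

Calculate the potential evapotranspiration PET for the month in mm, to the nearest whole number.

68 mm

10T/I = 10 × 22.6 / 156.8 = 1.4413
(10T/I)^a = 1.4413^4.009 = 4.3296
Uncorrected PET = 16 × 4.3296 = 69.274 mm
Correction = (N/12)(d/30) = (11.4/12)(31/30) = 0.9817
PET = 69.274 × 0.9817 = 68.006 mm/month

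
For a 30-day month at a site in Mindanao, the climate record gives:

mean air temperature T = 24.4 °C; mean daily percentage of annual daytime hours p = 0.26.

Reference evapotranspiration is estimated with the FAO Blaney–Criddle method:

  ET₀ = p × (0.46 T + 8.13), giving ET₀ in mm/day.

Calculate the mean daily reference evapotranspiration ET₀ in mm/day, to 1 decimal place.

ET₀ = 0.26 × (0.46 × 24.4 + 8.13) = 0.26 × 19.354 = 5.0320 mm/d

5.0 mm/day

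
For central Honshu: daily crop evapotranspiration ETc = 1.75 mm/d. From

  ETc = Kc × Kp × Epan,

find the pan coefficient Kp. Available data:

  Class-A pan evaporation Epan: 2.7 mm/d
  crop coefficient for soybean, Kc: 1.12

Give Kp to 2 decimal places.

0.58

ETc = Kc × Kp × Epan  ⇒  Kp = ETc / (Kc × Epan)
Kp = 1.75 / (1.12 × 2.7) = 1.75 / 3.024 = 0.5787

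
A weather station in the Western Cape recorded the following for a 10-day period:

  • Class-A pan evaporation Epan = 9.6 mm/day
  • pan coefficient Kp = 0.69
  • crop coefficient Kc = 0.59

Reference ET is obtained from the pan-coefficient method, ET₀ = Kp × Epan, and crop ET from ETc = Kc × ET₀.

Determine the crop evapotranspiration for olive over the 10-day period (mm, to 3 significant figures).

ET₀ = 0.69 × 9.6 = 6.6240 mm/d
ETc = Kc × ET₀ = 0.59 × 6.6240 = 3.9082 mm/d
Over 10 days: 3.9082 × 10 = 39.082 mm

39.1 mm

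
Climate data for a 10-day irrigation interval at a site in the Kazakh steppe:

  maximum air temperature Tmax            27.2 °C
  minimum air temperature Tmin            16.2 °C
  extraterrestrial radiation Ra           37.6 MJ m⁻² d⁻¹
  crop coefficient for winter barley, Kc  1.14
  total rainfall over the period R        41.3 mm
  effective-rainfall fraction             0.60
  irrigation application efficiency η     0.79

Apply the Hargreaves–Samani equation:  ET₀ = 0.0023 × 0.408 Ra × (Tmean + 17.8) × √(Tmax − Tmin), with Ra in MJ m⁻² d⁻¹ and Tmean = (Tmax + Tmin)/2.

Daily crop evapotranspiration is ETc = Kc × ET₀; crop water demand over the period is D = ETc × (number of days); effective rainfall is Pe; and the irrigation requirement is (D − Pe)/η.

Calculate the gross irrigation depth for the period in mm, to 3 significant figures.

Tmean = (27.2 + 16.2)/2 = 21.70 °C
0.408 Ra = 0.408 × 37.6 = 15.3408 mm/d equivalent
ET₀ = 0.0023 × 15.3408 × (21.70 + 17.8) × √11.0 = 0.0023 × 15.3408 × 39.50 × 3.3166 = 4.6224 mm/d
ETc = Kc × ET₀ = 1.14 × 4.6224 = 5.2695 mm/d
Crop demand D = ETc × 10 d = 5.2695 × 10 = 52.695 mm
Pe = 0.60 × 41.3 = 24.780 mm
D − Pe = 52.695 − 24.780 = 27.915 mm
Gross irrigation = 27.915 / 0.79 = 35.335 mm

35.3 mm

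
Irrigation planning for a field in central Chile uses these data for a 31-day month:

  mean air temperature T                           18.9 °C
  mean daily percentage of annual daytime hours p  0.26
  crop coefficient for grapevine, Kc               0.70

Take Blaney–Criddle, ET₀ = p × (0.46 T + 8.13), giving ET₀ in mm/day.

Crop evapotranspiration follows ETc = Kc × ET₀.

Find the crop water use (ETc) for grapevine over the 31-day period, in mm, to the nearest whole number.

95 mm

ET₀ = 0.26 × (0.46 × 18.9 + 8.13) = 0.26 × 16.824 = 4.3742 mm/d
ETc = Kc × ET₀ = 0.70 × 4.3742 = 3.0619 mm/d
Over 31 days: 3.0619 × 31 = 94.919 mm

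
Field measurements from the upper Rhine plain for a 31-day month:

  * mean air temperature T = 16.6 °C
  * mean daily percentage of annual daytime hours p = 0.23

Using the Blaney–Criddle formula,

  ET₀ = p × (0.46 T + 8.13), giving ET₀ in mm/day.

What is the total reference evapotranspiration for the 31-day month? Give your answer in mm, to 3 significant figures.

112 mm

ET₀ = 0.23 × (0.46 × 16.6 + 8.13) = 0.23 × 15.766 = 3.6262 mm/d
Monthly total = 3.6262 × 31 = 112.412 mm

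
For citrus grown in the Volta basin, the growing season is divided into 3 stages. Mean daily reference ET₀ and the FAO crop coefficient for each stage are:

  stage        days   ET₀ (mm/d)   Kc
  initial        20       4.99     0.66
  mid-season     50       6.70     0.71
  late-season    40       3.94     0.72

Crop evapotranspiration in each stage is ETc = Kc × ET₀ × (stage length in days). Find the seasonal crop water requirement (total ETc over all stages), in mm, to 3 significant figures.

417 mm

initial: 0.66 × 4.99 × 20 = 65.87 mm
mid-season: 0.71 × 6.70 × 50 = 237.85 mm
late-season: 0.72 × 3.94 × 40 = 113.47 mm
Seasonal total = 417.19 mm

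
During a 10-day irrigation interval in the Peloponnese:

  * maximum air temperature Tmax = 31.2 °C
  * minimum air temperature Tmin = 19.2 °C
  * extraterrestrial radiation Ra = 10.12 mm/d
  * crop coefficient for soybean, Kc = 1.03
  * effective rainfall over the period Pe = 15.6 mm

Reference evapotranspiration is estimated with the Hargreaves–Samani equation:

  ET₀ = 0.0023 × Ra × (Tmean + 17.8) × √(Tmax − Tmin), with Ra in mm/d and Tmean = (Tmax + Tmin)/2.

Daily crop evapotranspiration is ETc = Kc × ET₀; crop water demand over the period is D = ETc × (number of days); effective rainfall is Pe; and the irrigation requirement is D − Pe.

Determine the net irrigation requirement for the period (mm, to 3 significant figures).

20.1 mm

Tmean = (31.2 + 19.2)/2 = 25.20 °C
ET₀ = 0.0023 × 10.12 × (25.20 + 17.8) × √12.0 = 0.0023 × 10.12 × 43.00 × 3.4641 = 3.4671 mm/d
ETc = Kc × ET₀ = 1.03 × 3.4671 = 3.5711 mm/d
Crop demand D = ETc × 10 d = 3.5711 × 10 = 35.711 mm
D − Pe = 35.711 − 15.6 = 20.111 mm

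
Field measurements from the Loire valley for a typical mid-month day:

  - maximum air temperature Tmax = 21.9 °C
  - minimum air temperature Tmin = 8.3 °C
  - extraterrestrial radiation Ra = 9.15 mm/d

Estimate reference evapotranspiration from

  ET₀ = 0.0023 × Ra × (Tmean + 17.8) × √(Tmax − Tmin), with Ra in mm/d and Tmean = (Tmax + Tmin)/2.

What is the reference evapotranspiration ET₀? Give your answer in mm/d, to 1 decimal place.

2.6 mm/d

Tmean = (21.9 + 8.3)/2 = 15.10 °C
ET₀ = 0.0023 × 9.15 × (15.10 + 17.8) × √13.6 = 0.0023 × 9.15 × 32.90 × 3.6878 = 2.5534 mm/d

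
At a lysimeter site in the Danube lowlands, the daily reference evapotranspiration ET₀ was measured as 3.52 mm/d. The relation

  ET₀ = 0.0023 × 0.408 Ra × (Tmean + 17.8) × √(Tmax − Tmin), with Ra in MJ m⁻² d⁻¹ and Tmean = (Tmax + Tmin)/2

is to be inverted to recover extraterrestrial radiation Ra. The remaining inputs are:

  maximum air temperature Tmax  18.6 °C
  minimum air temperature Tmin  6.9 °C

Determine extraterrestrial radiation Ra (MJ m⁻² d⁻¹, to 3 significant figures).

35.9 MJ m⁻² d⁻¹

Tmean = (18.6+6.9)/2 = 12.75 °C; ΔT = 11.7
Ra = ET₀ / [0.0023 × 0.408 × (Tmean+17.8) × √ΔT]
   = 3.52 / (0.0023 × 0.408 × 30.55 × 3.4205) = 35.897 MJ m⁻² d⁻¹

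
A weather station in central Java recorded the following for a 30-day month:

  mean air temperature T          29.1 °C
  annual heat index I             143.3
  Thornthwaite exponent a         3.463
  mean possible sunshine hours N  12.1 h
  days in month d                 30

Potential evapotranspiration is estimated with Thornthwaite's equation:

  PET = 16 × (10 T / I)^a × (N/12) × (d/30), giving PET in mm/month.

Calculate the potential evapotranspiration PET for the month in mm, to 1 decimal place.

10T/I = 10 × 29.1 / 143.3 = 2.0307
(10T/I)^a = 2.0307^3.463 = 11.6246
Uncorrected PET = 16 × 11.6246 = 185.994 mm
Correction = (N/12)(d/30) = (12.1/12)(30/30) = 1.0083
PET = 185.994 × 1.0083 = 187.538 mm/month

187.5 mm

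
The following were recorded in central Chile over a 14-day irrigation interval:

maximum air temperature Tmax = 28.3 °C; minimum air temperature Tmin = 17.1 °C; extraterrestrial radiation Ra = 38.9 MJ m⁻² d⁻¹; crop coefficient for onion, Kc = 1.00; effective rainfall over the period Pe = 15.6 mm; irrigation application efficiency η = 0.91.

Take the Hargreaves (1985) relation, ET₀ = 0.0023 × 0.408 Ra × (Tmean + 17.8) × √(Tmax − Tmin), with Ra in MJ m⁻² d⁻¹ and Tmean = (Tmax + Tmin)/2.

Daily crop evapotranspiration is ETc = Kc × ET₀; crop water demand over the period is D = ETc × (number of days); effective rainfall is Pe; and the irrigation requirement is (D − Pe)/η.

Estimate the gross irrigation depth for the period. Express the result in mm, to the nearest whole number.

59 mm

Tmean = (28.3 + 17.1)/2 = 22.70 °C
0.408 Ra = 0.408 × 38.9 = 15.8712 mm/d equivalent
ET₀ = 0.0023 × 15.8712 × (22.70 + 17.8) × √11.2 = 0.0023 × 15.8712 × 40.50 × 3.3466 = 4.9476 mm/d
ETc = Kc × ET₀ = 1.00 × 4.9476 = 4.9476 mm/d
Crop demand D = ETc × 14 d = 4.9476 × 14 = 69.266 mm
D − Pe = 69.266 − 15.6 = 53.666 mm
Gross irrigation = 53.666 / 0.91 = 58.974 mm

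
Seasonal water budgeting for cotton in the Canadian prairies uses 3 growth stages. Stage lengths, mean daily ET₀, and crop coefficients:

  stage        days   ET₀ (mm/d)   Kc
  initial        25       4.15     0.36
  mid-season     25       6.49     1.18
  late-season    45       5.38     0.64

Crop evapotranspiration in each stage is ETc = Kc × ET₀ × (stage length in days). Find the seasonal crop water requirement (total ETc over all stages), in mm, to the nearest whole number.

initial: 0.36 × 4.15 × 25 = 37.35 mm
mid-season: 1.18 × 6.49 × 25 = 191.46 mm
late-season: 0.64 × 5.38 × 45 = 154.94 mm
Seasonal total = 383.75 mm

384 mm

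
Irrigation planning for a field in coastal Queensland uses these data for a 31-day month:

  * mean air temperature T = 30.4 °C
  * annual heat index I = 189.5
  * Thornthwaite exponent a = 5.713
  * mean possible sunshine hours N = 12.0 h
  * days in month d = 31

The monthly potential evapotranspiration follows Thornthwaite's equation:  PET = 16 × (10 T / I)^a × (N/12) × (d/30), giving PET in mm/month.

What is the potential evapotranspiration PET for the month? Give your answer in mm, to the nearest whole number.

10T/I = 10 × 30.4 / 189.5 = 1.6042
(10T/I)^a = 1.6042^5.713 = 14.8813
Uncorrected PET = 16 × 14.8813 = 238.101 mm
Correction = (N/12)(d/30) = (12.0/12)(31/30) = 1.0333
PET = 238.101 × 1.0333 = 246.030 mm/month

246 mm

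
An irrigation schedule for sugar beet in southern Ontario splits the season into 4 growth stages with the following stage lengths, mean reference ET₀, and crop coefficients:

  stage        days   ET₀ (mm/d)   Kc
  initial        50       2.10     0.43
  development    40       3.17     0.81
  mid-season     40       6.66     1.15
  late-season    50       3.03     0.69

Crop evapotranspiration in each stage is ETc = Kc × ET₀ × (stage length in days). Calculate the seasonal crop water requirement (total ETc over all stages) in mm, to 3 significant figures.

initial: 0.43 × 2.10 × 50 = 45.15 mm
development: 0.81 × 3.17 × 40 = 102.71 mm
mid-season: 1.15 × 6.66 × 40 = 306.36 mm
late-season: 0.69 × 3.03 × 50 = 104.54 mm
Seasonal total = 558.76 mm

559 mm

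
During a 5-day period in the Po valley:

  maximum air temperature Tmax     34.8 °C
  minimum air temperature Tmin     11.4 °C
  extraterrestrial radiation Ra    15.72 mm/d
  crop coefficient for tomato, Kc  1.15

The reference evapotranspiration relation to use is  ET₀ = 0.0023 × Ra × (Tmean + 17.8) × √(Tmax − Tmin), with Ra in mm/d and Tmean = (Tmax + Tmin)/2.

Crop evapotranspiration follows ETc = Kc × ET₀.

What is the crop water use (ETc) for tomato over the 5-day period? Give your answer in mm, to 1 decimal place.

41.1 mm

Tmean = (34.8 + 11.4)/2 = 23.10 °C
ET₀ = 0.0023 × 15.72 × (23.10 + 17.8) × √23.4 = 0.0023 × 15.72 × 40.90 × 4.8374 = 7.1535 mm/d
ETc = Kc × ET₀ = 1.15 × 7.1535 = 8.2265 mm/d
Over 5 days: 8.2265 × 5 = 41.133 mm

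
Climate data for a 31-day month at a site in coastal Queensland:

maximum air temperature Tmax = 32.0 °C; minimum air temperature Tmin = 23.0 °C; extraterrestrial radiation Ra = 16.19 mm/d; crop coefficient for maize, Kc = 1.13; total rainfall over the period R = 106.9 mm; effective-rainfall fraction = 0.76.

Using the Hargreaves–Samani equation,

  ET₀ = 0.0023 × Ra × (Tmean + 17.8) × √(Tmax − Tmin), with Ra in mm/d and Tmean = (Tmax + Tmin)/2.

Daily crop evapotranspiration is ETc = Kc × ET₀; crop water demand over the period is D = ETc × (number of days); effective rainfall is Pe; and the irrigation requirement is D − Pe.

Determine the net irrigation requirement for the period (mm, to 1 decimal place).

96.0 mm

Tmean = (32.0 + 23.0)/2 = 27.50 °C
ET₀ = 0.0023 × 16.19 × (27.50 + 17.8) × √9.0 = 0.0023 × 16.19 × 45.30 × 3.0000 = 5.0605 mm/d
ETc = Kc × ET₀ = 1.13 × 5.0605 = 5.7184 mm/d
Crop demand D = ETc × 31 d = 5.7184 × 31 = 177.270 mm
Pe = 0.76 × 106.9 = 81.244 mm
D − Pe = 177.270 − 81.244 = 96.026 mm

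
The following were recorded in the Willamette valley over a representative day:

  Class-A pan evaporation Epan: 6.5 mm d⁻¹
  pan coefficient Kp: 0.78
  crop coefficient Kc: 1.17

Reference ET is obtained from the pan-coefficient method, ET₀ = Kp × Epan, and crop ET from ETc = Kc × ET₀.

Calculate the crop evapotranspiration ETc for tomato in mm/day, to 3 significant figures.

5.93 mm/day

ET₀ = 0.78 × 6.5 = 5.0700 mm/d
ETc = Kc × ET₀ = 1.17 × 5.0700 = 5.9319 mm/d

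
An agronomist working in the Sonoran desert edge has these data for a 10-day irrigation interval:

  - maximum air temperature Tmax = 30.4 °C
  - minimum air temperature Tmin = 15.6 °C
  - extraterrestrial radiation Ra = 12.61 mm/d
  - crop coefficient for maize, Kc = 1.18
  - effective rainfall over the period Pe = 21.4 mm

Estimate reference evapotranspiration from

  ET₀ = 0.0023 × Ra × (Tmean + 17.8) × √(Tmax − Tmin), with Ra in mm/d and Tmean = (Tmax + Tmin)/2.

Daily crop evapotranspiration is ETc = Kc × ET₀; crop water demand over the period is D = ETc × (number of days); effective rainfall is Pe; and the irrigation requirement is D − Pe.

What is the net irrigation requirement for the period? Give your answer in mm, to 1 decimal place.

Tmean = (30.4 + 15.6)/2 = 23.00 °C
ET₀ = 0.0023 × 12.61 × (23.00 + 17.8) × √14.8 = 0.0023 × 12.61 × 40.80 × 3.8471 = 4.5524 mm/d
ETc = Kc × ET₀ = 1.18 × 4.5524 = 5.3718 mm/d
Crop demand D = ETc × 10 d = 5.3718 × 10 = 53.718 mm
D − Pe = 53.718 − 21.4 = 32.318 mm

32.3 mm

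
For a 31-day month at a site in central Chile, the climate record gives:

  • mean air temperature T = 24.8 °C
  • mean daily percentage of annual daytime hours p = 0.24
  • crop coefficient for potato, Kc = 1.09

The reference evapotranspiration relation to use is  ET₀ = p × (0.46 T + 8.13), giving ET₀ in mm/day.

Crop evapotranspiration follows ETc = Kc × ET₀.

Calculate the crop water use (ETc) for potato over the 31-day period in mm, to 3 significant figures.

158 mm

ET₀ = 0.24 × (0.46 × 24.8 + 8.13) = 0.24 × 19.538 = 4.6891 mm/d
ETc = Kc × ET₀ = 1.09 × 4.6891 = 5.1111 mm/d
Over 31 days: 5.1111 × 31 = 158.444 mm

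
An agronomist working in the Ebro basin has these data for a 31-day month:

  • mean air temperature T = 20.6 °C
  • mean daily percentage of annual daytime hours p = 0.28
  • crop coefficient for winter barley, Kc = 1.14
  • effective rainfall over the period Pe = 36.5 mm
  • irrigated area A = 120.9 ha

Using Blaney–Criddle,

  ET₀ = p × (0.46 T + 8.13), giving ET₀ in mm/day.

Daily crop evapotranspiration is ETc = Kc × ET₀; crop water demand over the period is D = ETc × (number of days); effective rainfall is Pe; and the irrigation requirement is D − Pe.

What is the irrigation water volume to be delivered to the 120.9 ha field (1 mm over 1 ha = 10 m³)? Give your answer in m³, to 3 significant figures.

166000 m³

ET₀ = 0.28 × (0.46 × 20.6 + 8.13) = 0.28 × 17.606 = 4.9297 mm/d
ETc = Kc × ET₀ = 1.14 × 4.9297 = 5.6199 mm/d
Crop demand D = ETc × 31 d = 5.6199 × 31 = 174.217 mm
D − Pe = 174.217 − 36.5 = 137.717 mm
Volume = 137.717 mm × 120.9 ha × 10 = 166499.9 m³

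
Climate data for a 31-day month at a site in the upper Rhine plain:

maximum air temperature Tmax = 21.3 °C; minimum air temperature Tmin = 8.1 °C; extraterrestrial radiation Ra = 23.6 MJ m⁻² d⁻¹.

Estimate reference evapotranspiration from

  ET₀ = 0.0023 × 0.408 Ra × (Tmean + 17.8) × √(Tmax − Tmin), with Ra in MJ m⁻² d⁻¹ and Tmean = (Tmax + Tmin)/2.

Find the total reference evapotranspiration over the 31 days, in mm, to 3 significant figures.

Tmean = (21.3 + 8.1)/2 = 14.70 °C
0.408 Ra = 0.408 × 23.6 = 9.6288 mm/d equivalent
ET₀ = 0.0023 × 9.6288 × (14.70 + 17.8) × √13.2 = 0.0023 × 9.6288 × 32.50 × 3.6332 = 2.6150 mm/d
Over 31 days: 2.6150 × 31 = 81.065 mm

81.1 mm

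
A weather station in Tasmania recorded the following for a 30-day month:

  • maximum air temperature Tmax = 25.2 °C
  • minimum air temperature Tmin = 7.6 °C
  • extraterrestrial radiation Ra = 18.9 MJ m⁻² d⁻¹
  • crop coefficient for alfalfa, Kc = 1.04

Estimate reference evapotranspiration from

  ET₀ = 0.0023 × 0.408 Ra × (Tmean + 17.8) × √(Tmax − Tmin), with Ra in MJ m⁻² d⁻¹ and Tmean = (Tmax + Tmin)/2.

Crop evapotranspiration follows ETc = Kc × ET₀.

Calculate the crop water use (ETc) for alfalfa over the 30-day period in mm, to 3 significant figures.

79.4 mm

Tmean = (25.2 + 7.6)/2 = 16.40 °C
0.408 Ra = 0.408 × 18.9 = 7.7112 mm/d equivalent
ET₀ = 0.0023 × 7.7112 × (16.40 + 17.8) × √17.6 = 0.0023 × 7.7112 × 34.20 × 4.1952 = 2.5447 mm/d
ETc = Kc × ET₀ = 1.04 × 2.5447 = 2.6465 mm/d
Over 30 days: 2.6465 × 30 = 79.395 mm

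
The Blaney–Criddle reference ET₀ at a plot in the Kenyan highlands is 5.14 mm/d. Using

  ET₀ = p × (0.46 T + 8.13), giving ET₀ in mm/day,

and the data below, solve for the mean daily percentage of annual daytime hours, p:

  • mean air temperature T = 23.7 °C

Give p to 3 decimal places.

p = ET₀ / (0.46 T + 8.13) = 5.14 / (0.46 × 23.7 + 8.13) = 5.14 / 19.032 = 0.2701

0.270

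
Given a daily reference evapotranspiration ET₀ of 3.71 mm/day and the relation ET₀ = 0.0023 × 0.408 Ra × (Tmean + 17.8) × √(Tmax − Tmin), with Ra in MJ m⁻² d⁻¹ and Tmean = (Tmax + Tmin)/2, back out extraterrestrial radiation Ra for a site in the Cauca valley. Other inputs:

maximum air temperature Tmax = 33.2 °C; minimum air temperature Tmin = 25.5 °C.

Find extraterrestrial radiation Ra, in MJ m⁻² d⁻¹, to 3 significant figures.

30.2 MJ m⁻² d⁻¹

Tmean = (33.2+25.5)/2 = 29.35 °C; ΔT = 7.7
Ra = ET₀ / [0.0023 × 0.408 × (Tmean+17.8) × √ΔT]
   = 3.71 / (0.0023 × 0.408 × 47.15 × 2.7749) = 30.217 MJ m⁻² d⁻¹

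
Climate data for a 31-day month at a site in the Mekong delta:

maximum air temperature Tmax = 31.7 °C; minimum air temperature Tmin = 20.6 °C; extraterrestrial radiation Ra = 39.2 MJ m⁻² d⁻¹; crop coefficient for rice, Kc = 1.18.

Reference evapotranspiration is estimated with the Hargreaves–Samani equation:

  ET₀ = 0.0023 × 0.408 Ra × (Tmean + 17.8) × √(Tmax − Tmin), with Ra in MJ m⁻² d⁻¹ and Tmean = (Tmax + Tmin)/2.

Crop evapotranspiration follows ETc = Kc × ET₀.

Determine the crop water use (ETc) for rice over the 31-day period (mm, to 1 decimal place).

Tmean = (31.7 + 20.6)/2 = 26.15 °C
0.408 Ra = 0.408 × 39.2 = 15.9936 mm/d equivalent
ET₀ = 0.0023 × 15.9936 × (26.15 + 17.8) × √11.1 = 0.0023 × 15.9936 × 43.95 × 3.3317 = 5.3864 mm/d
ETc = Kc × ET₀ = 1.18 × 5.3864 = 6.3560 mm/d
Over 31 days: 6.3560 × 31 = 197.036 mm

197.0 mm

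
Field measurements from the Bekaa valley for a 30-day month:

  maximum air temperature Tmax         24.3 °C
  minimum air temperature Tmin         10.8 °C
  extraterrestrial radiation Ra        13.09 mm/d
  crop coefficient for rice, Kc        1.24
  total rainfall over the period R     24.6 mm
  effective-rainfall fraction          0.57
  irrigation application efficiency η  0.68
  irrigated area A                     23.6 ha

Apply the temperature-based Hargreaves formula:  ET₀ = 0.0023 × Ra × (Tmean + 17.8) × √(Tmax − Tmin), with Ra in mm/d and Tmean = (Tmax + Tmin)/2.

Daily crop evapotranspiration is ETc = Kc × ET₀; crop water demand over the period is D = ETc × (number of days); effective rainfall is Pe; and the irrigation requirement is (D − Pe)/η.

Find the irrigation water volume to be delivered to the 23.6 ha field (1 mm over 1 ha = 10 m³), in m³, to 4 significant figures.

Tmean = (24.3 + 10.8)/2 = 17.55 °C
ET₀ = 0.0023 × 13.09 × (17.55 + 17.8) × √13.5 = 0.0023 × 13.09 × 35.35 × 3.6742 = 3.9104 mm/d
ETc = Kc × ET₀ = 1.24 × 3.9104 = 4.8489 mm/d
Crop demand D = ETc × 30 d = 4.8489 × 30 = 145.467 mm
Pe = 0.57 × 24.6 = 14.022 mm
D − Pe = 145.467 − 14.022 = 131.445 mm
Gross irrigation = 131.445 / 0.68 = 193.301 mm
Volume = 193.301 mm × 23.6 ha × 10 = 45619.0 m³

45620 m³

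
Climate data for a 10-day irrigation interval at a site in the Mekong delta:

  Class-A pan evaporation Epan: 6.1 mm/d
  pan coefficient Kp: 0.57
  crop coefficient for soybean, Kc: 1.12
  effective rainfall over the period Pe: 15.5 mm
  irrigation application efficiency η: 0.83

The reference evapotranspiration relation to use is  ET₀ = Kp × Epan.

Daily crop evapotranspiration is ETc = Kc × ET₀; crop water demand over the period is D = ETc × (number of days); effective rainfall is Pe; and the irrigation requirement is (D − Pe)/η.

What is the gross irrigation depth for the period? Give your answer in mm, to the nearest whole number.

28 mm

ET₀ = 0.57 × 6.1 = 3.4770 mm/d
ETc = Kc × ET₀ = 1.12 × 3.4770 = 3.8942 mm/d
Crop demand D = ETc × 10 d = 3.8942 × 10 = 38.942 mm
D − Pe = 38.942 − 15.5 = 23.442 mm
Gross irrigation = 23.442 / 0.83 = 28.243 mm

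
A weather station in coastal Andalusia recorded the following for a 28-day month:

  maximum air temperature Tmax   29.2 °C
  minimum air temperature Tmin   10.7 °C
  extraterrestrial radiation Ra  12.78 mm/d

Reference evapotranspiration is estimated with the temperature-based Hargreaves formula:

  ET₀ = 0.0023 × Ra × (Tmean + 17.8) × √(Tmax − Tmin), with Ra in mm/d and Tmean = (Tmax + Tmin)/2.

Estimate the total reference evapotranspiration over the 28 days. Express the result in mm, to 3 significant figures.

Tmean = (29.2 + 10.7)/2 = 19.95 °C
ET₀ = 0.0023 × 12.78 × (19.95 + 17.8) × √18.5 = 0.0023 × 12.78 × 37.75 × 4.3012 = 4.7727 mm/d
Over 28 days: 4.7727 × 28 = 133.636 mm

134 mm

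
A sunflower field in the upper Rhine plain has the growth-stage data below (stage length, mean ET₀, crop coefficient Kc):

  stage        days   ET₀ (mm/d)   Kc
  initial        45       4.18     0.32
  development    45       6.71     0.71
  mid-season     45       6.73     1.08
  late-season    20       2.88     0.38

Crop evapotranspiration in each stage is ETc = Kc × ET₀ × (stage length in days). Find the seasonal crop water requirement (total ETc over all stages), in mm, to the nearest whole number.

initial: 0.32 × 4.18 × 45 = 60.19 mm
development: 0.71 × 6.71 × 45 = 214.38 mm
mid-season: 1.08 × 6.73 × 45 = 327.08 mm
late-season: 0.38 × 2.88 × 20 = 21.89 mm
Seasonal total = 623.54 mm

624 mm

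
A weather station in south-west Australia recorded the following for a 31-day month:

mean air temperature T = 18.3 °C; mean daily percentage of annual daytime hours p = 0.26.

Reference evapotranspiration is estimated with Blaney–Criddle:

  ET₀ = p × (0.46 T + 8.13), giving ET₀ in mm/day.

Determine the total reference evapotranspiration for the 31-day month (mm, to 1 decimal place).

133.4 mm

ET₀ = 0.26 × (0.46 × 18.3 + 8.13) = 0.26 × 16.548 = 4.3025 mm/d
Monthly total = 4.3025 × 31 = 133.378 mm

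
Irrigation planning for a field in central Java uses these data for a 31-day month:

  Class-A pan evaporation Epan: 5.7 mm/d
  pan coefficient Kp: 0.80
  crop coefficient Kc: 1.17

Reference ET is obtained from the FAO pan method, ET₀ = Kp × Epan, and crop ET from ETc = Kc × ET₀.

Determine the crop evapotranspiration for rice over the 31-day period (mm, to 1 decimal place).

165.4 mm

ET₀ = 0.80 × 5.7 = 4.5600 mm/d
ETc = Kc × ET₀ = 1.17 × 4.5600 = 5.3352 mm/d
Over 31 days: 5.3352 × 31 = 165.391 mm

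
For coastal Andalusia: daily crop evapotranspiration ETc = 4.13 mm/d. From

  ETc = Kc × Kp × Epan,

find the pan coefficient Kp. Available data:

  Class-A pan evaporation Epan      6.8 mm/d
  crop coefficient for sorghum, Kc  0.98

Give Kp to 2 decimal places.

0.62

ETc = Kc × Kp × Epan  ⇒  Kp = ETc / (Kc × Epan)
Kp = 4.13 / (0.98 × 6.8) = 4.13 / 6.664 = 0.6197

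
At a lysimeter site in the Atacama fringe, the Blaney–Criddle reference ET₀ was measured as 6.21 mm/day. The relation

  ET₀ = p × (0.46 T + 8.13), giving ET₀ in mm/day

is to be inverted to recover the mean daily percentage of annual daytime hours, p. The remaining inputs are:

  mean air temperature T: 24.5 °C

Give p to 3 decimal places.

0.320

p = ET₀ / (0.46 T + 8.13) = 6.21 / (0.46 × 24.5 + 8.13) = 6.21 / 19.400 = 0.3201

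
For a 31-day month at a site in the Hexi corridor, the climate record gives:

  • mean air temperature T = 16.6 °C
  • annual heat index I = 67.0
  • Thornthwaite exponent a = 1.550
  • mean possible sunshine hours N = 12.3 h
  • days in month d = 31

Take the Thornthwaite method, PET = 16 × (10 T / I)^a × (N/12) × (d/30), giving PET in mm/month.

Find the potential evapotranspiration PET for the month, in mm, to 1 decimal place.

10T/I = 10 × 16.6 / 67.0 = 2.4776
(10T/I)^a = 2.4776^1.550 = 4.0808
Uncorrected PET = 16 × 4.0808 = 65.293 mm
Correction = (N/12)(d/30) = (12.3/12)(31/30) = 1.0592
PET = 65.293 × 1.0592 = 69.158 mm/month

69.2 mm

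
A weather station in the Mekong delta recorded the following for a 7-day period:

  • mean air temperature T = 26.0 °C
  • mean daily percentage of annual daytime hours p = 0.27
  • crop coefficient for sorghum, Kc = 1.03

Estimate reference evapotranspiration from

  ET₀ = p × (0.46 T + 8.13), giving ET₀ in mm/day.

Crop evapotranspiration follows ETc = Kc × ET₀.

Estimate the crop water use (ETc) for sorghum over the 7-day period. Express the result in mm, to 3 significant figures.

39.1 mm

ET₀ = 0.27 × (0.46 × 26.0 + 8.13) = 0.27 × 20.090 = 5.4243 mm/d
ETc = Kc × ET₀ = 1.03 × 5.4243 = 5.5870 mm/d
Over 7 days: 5.5870 × 7 = 39.109 mm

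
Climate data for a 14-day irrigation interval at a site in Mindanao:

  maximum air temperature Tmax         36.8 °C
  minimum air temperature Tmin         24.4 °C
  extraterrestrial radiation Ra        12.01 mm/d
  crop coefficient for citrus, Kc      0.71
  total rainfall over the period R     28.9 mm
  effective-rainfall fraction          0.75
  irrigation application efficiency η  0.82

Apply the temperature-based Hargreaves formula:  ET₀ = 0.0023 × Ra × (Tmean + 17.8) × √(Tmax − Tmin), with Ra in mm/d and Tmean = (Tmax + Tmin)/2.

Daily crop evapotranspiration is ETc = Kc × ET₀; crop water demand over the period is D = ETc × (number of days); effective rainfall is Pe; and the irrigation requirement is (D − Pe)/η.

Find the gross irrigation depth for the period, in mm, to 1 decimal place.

Tmean = (36.8 + 24.4)/2 = 30.60 °C
ET₀ = 0.0023 × 12.01 × (30.60 + 17.8) × √12.4 = 0.0023 × 12.01 × 48.40 × 3.5214 = 4.7079 mm/d
ETc = Kc × ET₀ = 0.71 × 4.7079 = 3.3426 mm/d
Crop demand D = ETc × 14 d = 3.3426 × 14 = 46.796 mm
Pe = 0.75 × 28.9 = 21.675 mm
D − Pe = 46.796 − 21.675 = 25.121 mm
Gross irrigation = 25.121 / 0.82 = 30.635 mm

30.6 mm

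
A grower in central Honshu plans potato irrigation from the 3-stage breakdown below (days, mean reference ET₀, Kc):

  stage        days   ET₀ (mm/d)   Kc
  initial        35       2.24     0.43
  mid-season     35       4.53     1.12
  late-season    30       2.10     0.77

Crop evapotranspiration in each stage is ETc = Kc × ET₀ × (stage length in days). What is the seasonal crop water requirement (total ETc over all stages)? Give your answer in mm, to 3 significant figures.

260 mm

initial: 0.43 × 2.24 × 35 = 33.71 mm
mid-season: 1.12 × 4.53 × 35 = 177.58 mm
late-season: 0.77 × 2.10 × 30 = 48.51 mm
Seasonal total = 259.80 mm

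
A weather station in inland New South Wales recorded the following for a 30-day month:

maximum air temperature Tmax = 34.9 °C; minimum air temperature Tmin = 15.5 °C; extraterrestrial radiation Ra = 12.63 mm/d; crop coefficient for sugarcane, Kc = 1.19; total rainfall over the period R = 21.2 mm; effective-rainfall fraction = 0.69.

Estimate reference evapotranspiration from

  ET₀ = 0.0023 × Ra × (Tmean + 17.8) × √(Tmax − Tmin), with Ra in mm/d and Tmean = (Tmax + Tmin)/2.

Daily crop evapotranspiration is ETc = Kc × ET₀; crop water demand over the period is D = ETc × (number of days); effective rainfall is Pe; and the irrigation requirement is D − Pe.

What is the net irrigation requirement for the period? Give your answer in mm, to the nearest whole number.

Tmean = (34.9 + 15.5)/2 = 25.20 °C
ET₀ = 0.0023 × 12.63 × (25.20 + 17.8) × √19.4 = 0.0023 × 12.63 × 43.00 × 4.4045 = 5.5017 mm/d
ETc = Kc × ET₀ = 1.19 × 5.5017 = 6.5470 mm/d
Crop demand D = ETc × 30 d = 6.5470 × 30 = 196.410 mm
Pe = 0.69 × 21.2 = 14.628 mm
D − Pe = 196.410 − 14.628 = 181.782 mm

182 mm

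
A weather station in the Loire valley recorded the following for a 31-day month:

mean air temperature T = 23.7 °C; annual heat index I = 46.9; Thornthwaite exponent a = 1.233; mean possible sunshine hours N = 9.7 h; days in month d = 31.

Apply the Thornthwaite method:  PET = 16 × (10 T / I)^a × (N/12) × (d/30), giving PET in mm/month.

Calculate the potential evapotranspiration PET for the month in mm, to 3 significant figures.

98.5 mm

10T/I = 10 × 23.7 / 46.9 = 5.0533
(10T/I)^a = 5.0533^1.233 = 7.3707
Uncorrected PET = 16 × 7.3707 = 117.931 mm
Correction = (N/12)(d/30) = (9.7/12)(31/30) = 0.8353
PET = 117.931 × 0.8353 = 98.508 mm/month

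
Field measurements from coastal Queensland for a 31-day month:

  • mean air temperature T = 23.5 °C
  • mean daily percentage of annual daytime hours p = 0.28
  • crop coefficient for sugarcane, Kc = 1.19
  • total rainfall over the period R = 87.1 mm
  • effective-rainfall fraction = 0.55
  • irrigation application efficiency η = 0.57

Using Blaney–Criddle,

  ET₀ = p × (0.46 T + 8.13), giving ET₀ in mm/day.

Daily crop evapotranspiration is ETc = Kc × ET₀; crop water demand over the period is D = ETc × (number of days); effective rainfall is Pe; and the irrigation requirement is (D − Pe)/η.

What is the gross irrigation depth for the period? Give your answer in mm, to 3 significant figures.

ET₀ = 0.28 × (0.46 × 23.5 + 8.13) = 0.28 × 18.940 = 5.3032 mm/d
ETc = Kc × ET₀ = 1.19 × 5.3032 = 6.3108 mm/d
Crop demand D = ETc × 31 d = 6.3108 × 31 = 195.635 mm
Pe = 0.55 × 87.1 = 47.905 mm
D − Pe = 195.635 − 47.905 = 147.730 mm
Gross irrigation = 147.730 / 0.57 = 259.175 mm

259 mm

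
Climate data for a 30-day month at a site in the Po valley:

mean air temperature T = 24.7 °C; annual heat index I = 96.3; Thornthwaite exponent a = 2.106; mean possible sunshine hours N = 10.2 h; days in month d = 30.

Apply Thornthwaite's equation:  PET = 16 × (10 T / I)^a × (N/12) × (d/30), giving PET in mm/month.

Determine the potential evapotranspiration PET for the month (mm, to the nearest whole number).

10T/I = 10 × 24.7 / 96.3 = 2.5649
(10T/I)^a = 2.5649^2.106 = 7.2695
Uncorrected PET = 16 × 7.2695 = 116.312 mm
Correction = (N/12)(d/30) = (10.2/12)(30/30) = 0.8500
PET = 116.312 × 0.8500 = 98.865 mm/month

99 mm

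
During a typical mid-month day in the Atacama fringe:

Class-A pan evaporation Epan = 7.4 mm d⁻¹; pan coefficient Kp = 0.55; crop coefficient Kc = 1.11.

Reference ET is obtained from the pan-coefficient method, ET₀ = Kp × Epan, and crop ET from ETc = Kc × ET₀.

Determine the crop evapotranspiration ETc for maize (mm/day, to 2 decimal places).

4.52 mm/day

ET₀ = 0.55 × 7.4 = 4.0700 mm/d
ETc = Kc × ET₀ = 1.11 × 4.0700 = 4.5177 mm/d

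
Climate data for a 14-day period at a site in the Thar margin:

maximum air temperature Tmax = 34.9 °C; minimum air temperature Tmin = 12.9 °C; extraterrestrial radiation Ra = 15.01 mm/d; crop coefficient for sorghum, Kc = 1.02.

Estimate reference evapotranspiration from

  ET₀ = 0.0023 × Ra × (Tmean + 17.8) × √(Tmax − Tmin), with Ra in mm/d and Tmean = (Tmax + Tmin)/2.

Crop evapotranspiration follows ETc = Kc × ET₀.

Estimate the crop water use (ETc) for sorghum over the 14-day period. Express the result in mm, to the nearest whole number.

96 mm

Tmean = (34.9 + 12.9)/2 = 23.90 °C
ET₀ = 0.0023 × 15.01 × (23.90 + 17.8) × √22.0 = 0.0023 × 15.01 × 41.70 × 4.6904 = 6.7523 mm/d
ETc = Kc × ET₀ = 1.02 × 6.7523 = 6.8873 mm/d
Over 14 days: 6.8873 × 14 = 96.422 mm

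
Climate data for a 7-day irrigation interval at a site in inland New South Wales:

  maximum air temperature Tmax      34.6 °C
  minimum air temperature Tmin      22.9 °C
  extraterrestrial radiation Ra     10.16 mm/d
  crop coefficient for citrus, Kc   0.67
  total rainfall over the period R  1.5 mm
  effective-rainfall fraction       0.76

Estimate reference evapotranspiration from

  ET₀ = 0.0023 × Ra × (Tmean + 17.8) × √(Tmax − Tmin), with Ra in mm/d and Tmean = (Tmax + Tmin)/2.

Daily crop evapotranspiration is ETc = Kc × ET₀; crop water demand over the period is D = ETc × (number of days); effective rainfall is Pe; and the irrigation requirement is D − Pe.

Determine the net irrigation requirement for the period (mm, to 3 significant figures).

Tmean = (34.6 + 22.9)/2 = 28.75 °C
ET₀ = 0.0023 × 10.16 × (28.75 + 17.8) × √11.7 = 0.0023 × 10.16 × 46.55 × 3.4205 = 3.7208 mm/d
ETc = Kc × ET₀ = 0.67 × 3.7208 = 2.4929 mm/d
Crop demand D = ETc × 7 d = 2.4929 × 7 = 17.450 mm
Pe = 0.76 × 1.5 = 1.140 mm
D − Pe = 17.450 − 1.140 = 16.310 mm

16.3 mm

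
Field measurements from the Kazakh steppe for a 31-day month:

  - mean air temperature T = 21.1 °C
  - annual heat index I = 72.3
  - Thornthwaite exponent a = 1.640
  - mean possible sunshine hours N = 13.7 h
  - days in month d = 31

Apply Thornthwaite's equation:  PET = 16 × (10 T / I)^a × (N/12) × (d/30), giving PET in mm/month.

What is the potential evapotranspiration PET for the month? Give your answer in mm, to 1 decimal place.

10T/I = 10 × 21.1 / 72.3 = 2.9184
(10T/I)^a = 2.9184^1.640 = 5.7921
Uncorrected PET = 16 × 5.7921 = 92.674 mm
Correction = (N/12)(d/30) = (13.7/12)(31/30) = 1.1797
PET = 92.674 × 1.1797 = 109.328 mm/month

109.3 mm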